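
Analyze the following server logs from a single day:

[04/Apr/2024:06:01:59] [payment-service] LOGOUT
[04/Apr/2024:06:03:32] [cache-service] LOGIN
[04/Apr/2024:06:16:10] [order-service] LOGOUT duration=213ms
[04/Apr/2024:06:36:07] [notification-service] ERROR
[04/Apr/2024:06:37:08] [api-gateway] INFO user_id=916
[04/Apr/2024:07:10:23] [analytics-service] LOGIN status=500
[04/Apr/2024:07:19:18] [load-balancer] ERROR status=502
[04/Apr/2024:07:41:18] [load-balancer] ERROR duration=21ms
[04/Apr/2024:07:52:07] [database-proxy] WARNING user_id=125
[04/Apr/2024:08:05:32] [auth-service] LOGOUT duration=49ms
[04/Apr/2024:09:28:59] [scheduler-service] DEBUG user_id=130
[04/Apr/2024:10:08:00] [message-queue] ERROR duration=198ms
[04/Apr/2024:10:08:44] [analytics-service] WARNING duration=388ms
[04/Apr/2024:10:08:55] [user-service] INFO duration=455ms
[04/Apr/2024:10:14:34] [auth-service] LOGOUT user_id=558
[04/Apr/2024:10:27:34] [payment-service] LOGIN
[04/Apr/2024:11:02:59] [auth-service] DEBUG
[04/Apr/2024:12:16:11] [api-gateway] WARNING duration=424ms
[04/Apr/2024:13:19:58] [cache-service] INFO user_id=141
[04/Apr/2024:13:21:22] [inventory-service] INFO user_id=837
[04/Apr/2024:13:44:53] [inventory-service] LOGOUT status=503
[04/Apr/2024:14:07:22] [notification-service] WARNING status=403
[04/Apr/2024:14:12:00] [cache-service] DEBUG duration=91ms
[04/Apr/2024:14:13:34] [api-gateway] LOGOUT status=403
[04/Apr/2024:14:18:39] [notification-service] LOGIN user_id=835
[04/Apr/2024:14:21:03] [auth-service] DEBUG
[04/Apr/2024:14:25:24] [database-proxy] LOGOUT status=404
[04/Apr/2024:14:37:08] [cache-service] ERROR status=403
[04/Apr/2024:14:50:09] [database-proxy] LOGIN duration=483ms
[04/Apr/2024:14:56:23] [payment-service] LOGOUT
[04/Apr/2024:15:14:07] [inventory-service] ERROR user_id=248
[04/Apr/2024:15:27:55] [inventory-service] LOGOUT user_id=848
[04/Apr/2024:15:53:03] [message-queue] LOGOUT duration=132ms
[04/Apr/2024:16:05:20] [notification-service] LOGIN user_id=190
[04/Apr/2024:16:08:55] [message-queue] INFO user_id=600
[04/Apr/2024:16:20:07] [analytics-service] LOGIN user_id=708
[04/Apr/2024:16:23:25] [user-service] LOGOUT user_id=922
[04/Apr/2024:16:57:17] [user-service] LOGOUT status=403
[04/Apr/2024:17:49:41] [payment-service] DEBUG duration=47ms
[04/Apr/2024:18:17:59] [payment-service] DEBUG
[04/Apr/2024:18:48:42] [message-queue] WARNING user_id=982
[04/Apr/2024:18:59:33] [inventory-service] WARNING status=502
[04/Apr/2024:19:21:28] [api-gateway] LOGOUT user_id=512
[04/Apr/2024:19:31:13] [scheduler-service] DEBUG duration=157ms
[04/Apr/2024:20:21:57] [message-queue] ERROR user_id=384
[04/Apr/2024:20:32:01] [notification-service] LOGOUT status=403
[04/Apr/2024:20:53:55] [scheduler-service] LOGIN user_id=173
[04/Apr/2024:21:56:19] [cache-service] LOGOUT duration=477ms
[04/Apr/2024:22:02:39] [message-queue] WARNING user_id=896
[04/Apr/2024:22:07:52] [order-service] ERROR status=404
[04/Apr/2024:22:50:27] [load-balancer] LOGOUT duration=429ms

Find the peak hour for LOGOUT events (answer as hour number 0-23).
14

To find the peak hour:

1. Group all LOGOUT events by hour
2. Count events in each hour
3. Find hour with maximum count
4. Peak hour: 14 (with 3 events)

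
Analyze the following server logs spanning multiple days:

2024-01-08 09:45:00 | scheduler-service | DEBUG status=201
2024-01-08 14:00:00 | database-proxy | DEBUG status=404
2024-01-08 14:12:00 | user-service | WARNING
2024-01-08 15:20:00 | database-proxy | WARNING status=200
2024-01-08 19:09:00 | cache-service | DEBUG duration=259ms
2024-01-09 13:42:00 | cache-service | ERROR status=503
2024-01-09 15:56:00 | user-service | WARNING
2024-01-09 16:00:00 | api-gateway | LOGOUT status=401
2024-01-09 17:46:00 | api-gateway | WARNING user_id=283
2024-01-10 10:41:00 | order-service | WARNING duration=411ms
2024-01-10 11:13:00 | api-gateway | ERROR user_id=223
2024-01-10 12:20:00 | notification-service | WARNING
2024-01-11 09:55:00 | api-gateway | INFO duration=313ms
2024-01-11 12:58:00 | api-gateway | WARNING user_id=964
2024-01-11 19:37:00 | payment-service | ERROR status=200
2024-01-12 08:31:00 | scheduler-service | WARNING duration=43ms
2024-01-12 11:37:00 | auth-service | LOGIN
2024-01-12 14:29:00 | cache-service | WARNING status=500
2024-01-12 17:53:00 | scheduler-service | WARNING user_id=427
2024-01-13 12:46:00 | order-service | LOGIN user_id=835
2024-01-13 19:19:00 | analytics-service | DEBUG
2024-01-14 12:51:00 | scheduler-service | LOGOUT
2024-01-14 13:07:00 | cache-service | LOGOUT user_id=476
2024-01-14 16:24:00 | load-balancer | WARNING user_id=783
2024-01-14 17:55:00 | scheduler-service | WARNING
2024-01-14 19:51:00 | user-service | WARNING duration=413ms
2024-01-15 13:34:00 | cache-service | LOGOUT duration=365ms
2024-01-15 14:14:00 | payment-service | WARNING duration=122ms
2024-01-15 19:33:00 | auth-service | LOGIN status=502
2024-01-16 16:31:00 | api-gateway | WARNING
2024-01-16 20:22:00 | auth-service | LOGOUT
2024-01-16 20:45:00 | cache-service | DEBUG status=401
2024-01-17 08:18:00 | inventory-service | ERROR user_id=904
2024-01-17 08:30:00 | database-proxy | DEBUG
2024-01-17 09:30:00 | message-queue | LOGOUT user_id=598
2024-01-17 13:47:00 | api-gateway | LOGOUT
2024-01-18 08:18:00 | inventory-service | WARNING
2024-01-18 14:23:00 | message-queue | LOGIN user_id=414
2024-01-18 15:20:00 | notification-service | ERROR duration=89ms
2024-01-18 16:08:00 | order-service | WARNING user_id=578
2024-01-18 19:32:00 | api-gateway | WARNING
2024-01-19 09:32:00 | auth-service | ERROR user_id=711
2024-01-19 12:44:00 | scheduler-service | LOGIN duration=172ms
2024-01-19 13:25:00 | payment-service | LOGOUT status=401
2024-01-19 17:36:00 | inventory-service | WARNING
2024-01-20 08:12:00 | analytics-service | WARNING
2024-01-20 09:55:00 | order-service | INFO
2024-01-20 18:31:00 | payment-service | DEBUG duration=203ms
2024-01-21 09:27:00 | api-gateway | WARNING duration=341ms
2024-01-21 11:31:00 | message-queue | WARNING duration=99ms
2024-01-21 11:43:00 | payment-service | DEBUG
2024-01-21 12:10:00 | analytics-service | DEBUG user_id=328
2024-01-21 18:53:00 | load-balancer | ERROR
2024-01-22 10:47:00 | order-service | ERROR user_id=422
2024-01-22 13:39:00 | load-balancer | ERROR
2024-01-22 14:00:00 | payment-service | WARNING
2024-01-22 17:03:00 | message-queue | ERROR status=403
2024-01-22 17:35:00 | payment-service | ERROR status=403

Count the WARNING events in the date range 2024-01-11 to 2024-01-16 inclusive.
9

To filter by date range:

1. Date range: 2024-01-11 through 2024-01-16, both dates inclusive
2. Filter for WARNING events whose date falls in this range
3. Count matching events: 9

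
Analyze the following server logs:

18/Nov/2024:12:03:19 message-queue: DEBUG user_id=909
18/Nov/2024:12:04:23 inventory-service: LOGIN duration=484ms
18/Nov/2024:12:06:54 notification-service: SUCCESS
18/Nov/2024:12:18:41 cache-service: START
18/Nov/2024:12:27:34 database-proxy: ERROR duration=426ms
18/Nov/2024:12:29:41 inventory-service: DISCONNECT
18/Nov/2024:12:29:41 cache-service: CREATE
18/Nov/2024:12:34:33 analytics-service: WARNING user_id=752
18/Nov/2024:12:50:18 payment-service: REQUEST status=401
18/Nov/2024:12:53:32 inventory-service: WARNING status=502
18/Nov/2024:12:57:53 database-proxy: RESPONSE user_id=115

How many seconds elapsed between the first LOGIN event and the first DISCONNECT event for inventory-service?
1518

To find the time between events:

1. Locate the first LOGIN event for inventory-service: 18/Nov/2024:12:04:23
2. Locate the first DISCONNECT event for inventory-service: 18/Nov/2024:12:29:41
3. Calculate the difference: 18/Nov/2024:12:29:41 - 18/Nov/2024:12:04:23 = 1518 seconds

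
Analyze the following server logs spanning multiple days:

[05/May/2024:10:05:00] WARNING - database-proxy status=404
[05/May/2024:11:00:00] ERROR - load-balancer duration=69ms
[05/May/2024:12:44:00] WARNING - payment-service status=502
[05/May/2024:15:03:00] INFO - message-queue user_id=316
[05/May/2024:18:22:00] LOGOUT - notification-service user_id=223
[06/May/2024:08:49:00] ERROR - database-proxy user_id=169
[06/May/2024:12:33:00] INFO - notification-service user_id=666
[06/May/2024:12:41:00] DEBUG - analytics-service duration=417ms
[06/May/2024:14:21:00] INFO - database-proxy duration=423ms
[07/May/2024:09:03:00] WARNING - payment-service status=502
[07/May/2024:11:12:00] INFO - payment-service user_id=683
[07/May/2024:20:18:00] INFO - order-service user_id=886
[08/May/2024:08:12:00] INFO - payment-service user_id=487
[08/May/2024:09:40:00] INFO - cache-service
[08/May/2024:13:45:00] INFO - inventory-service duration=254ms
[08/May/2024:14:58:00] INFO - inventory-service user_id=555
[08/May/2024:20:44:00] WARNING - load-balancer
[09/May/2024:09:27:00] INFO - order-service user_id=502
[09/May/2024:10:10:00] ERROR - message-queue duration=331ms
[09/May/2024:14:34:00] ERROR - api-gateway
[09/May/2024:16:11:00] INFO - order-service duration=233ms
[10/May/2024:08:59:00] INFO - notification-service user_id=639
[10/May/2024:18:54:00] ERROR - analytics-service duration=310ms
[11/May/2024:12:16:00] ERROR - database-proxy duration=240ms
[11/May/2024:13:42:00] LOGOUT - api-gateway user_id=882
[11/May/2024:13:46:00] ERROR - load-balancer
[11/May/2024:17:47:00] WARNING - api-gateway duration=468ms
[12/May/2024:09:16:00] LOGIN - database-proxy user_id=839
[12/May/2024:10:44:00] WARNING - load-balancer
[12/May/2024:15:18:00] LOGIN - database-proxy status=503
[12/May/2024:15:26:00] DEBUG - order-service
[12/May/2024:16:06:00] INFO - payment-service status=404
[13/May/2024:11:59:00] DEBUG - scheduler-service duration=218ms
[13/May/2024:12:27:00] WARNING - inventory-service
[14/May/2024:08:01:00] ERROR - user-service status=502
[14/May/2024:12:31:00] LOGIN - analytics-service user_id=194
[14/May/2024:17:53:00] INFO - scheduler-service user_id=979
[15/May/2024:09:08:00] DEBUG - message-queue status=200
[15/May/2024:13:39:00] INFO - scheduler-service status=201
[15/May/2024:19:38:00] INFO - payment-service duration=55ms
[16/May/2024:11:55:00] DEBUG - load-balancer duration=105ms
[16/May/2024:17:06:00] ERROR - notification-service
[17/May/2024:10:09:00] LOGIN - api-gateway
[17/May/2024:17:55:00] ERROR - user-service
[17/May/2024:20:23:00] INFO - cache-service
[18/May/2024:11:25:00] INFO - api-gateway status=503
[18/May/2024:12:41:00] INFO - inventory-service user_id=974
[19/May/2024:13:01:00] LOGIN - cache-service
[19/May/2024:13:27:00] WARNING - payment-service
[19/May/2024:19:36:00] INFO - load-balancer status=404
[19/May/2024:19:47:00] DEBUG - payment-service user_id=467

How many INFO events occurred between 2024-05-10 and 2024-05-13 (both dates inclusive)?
2

To filter by date range:

1. Date range: 2024-05-10 through 2024-05-13, both dates inclusive
2. Filter for INFO events whose date falls in this range
3. Count matching events: 2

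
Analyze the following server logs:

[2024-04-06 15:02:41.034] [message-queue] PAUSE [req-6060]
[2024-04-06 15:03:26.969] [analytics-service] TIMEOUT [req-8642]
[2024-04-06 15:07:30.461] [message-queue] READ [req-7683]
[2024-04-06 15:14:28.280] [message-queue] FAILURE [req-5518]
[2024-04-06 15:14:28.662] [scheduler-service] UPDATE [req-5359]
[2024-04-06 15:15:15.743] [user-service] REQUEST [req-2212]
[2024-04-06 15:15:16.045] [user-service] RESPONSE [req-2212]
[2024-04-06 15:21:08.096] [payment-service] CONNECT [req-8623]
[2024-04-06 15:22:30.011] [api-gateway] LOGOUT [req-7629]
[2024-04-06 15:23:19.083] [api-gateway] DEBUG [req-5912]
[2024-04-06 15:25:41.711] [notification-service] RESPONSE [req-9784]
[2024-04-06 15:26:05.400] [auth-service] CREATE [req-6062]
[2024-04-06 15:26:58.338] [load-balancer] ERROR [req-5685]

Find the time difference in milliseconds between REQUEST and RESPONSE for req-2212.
302

To calculate latency:

1. Find REQUEST with id req-2212: 2024-04-06 15:15:15.743
2. Find RESPONSE with id req-2212: 2024-04-06 15:15:16.045
3. Latency: 2024-04-06 15:15:16.045 - 2024-04-06 15:15:15.743 = 302ms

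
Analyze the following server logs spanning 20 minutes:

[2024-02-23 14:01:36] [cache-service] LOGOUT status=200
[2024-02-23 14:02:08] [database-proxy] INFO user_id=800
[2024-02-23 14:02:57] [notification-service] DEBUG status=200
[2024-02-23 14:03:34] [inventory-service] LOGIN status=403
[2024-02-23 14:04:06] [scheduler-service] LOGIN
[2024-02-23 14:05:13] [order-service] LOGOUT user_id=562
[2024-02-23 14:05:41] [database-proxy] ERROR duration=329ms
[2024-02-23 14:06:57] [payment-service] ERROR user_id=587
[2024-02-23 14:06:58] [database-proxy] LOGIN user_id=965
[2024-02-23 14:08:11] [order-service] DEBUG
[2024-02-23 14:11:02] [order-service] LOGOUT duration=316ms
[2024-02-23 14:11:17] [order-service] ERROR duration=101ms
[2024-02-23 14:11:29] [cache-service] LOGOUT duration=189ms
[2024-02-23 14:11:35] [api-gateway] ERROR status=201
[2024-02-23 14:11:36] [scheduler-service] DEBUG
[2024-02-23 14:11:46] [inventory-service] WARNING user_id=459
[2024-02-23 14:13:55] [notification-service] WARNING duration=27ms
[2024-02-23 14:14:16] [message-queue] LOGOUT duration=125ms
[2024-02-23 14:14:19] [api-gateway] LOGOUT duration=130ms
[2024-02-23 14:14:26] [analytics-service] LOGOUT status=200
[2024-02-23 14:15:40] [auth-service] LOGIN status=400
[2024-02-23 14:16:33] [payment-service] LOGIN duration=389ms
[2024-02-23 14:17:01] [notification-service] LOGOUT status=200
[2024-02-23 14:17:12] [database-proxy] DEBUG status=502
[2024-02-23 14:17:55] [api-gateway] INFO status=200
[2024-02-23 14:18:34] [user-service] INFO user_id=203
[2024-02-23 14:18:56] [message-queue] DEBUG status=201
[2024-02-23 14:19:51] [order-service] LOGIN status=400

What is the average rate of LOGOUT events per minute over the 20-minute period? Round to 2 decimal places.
0.4

To calculate the rate:

1. Count total LOGOUT events: 8
2. Total time period: 20 minutes
3. Rate = 8 / 20 = 0.4 events per minute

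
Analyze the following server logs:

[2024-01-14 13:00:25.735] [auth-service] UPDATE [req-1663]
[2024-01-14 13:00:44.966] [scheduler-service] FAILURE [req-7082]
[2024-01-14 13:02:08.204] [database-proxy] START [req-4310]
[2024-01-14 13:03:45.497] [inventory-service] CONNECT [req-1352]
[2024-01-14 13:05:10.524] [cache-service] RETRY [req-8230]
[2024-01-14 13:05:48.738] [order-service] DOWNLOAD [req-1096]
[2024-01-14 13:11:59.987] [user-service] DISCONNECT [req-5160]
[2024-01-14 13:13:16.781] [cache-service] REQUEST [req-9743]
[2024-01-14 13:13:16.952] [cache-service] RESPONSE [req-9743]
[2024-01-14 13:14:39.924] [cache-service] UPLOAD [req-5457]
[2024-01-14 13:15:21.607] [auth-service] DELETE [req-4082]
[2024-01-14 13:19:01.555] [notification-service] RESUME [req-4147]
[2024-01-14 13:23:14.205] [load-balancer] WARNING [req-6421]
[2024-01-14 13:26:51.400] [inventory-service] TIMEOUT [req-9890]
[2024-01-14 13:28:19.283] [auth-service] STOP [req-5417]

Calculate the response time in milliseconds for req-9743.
171

To calculate latency:

1. Find REQUEST with id req-9743: 2024-01-14 13:13:16.781
2. Find RESPONSE with id req-9743: 2024-01-14 13:13:16.952
3. Latency: 2024-01-14 13:13:16.952 - 2024-01-14 13:13:16.781 = 171ms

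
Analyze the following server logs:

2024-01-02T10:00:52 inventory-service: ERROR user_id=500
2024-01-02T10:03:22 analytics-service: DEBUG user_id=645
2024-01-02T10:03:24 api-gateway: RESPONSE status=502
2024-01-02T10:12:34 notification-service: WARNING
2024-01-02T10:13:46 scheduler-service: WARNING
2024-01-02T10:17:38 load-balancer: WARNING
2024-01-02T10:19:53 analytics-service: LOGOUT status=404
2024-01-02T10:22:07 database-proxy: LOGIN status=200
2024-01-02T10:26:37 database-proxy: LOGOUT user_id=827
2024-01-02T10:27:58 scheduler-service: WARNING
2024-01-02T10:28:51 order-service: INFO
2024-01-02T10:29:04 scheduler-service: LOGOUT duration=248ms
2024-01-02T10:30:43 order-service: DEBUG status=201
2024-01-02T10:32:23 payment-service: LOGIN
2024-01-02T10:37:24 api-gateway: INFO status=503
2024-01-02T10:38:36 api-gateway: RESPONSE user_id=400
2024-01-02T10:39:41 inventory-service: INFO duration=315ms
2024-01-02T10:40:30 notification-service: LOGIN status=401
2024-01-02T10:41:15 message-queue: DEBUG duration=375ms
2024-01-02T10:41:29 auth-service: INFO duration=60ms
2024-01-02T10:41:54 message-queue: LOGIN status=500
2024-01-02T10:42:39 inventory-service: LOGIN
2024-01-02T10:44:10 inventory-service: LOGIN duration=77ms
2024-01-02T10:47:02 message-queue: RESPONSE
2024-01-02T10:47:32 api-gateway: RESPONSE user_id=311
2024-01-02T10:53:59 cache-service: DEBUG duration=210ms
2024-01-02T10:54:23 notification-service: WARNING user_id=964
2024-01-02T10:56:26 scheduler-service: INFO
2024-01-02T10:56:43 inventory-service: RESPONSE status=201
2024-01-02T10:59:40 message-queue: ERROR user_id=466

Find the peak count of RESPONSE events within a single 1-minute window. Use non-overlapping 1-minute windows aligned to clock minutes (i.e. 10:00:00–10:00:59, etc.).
2

To find the burst window:

1. Divide the log period into non-overlapping 1-minute windows starting at 10:00
2. Count RESPONSE events in each window
3. Find the window with maximum count
4. Maximum events in a window: 2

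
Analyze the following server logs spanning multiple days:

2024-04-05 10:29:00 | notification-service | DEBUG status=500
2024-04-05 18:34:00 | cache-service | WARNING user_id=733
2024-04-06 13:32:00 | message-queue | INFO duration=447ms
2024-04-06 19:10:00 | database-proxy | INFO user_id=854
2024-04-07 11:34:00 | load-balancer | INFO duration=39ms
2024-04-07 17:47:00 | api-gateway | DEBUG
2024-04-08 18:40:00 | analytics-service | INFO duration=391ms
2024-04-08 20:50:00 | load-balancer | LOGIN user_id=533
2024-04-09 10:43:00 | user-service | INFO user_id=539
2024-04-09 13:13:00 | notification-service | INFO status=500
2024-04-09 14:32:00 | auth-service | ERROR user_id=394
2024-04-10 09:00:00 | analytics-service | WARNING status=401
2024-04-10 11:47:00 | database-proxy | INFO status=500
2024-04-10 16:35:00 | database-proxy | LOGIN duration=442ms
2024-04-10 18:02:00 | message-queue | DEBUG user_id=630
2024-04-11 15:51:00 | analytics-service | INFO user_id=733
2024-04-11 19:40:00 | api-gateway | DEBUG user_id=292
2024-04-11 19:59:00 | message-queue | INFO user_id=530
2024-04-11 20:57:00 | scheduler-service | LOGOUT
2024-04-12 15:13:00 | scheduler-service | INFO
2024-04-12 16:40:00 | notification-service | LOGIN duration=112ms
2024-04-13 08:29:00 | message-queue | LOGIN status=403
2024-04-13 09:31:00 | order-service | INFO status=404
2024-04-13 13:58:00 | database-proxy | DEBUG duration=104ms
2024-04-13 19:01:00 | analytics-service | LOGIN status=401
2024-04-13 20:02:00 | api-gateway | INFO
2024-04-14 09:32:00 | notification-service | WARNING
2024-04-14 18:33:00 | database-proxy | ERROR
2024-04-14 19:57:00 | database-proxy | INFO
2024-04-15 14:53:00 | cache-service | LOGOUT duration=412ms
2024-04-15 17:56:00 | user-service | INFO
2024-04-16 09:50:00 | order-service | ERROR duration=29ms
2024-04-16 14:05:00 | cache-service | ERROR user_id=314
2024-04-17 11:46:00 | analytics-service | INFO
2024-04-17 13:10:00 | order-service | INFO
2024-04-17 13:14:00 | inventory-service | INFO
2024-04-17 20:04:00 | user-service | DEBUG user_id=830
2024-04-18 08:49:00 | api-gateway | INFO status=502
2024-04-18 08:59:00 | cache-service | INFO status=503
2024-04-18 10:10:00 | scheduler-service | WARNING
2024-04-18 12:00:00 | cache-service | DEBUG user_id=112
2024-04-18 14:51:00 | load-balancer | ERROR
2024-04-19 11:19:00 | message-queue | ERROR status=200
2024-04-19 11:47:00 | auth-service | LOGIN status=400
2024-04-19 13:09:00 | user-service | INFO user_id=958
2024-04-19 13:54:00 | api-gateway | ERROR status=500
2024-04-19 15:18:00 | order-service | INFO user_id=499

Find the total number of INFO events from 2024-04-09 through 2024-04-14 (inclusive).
9

To filter by date range:

1. Date range: 2024-04-09 through 2024-04-14, both dates inclusive
2. Filter for INFO events whose date falls in this range
3. Count matching events: 9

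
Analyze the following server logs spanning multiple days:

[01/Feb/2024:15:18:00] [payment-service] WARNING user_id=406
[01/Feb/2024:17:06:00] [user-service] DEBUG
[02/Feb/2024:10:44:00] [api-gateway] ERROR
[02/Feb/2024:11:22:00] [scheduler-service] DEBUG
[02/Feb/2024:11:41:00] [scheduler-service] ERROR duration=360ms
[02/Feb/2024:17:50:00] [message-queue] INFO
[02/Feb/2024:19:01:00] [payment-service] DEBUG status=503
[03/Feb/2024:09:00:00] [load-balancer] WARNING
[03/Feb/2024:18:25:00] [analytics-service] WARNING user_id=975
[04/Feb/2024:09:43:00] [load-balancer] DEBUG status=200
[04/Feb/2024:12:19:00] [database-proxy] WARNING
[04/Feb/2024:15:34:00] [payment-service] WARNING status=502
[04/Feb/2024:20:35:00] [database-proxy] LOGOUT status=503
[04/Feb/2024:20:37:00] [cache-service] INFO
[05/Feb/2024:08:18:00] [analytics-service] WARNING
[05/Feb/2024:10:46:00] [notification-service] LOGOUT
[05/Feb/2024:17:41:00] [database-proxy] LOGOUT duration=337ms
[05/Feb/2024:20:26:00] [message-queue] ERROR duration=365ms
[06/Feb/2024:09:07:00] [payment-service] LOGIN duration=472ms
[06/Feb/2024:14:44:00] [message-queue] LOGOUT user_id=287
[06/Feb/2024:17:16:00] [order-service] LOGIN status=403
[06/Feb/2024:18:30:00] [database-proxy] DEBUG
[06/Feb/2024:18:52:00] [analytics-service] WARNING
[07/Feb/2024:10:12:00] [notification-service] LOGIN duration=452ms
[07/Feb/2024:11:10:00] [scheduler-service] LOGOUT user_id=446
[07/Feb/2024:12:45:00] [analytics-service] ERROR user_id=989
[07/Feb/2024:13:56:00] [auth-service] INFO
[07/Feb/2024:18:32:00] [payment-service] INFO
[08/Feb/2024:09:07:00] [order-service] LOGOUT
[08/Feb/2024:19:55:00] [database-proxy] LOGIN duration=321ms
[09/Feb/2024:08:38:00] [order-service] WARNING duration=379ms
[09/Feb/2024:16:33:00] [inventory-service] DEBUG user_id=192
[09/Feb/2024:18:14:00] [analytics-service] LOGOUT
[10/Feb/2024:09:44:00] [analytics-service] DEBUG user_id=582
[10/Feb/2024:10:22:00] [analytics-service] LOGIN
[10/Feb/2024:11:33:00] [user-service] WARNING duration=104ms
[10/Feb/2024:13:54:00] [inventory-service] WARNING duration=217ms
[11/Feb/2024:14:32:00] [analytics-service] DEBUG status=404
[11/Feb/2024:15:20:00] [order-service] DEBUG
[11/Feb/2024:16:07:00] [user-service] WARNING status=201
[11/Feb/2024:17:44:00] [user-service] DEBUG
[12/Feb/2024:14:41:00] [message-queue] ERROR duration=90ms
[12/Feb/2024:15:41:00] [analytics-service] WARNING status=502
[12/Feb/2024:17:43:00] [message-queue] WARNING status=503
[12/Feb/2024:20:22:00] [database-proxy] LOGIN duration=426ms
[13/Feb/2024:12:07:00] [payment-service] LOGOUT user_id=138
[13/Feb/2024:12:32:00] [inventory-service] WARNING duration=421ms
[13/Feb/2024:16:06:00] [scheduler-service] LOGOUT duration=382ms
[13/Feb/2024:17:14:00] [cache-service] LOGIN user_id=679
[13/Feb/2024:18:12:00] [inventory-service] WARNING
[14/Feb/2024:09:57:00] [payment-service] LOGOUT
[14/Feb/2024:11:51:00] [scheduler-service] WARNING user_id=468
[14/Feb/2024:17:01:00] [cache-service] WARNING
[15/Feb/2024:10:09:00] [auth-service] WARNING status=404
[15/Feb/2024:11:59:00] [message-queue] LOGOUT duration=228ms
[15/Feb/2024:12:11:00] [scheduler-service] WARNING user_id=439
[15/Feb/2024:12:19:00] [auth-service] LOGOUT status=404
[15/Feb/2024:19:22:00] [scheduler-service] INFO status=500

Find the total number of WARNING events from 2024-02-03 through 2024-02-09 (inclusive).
7

To filter by date range:

1. Date range: 2024-02-03 through 2024-02-09, both dates inclusive
2. Filter for WARNING events whose date falls in this range
3. Count matching events: 7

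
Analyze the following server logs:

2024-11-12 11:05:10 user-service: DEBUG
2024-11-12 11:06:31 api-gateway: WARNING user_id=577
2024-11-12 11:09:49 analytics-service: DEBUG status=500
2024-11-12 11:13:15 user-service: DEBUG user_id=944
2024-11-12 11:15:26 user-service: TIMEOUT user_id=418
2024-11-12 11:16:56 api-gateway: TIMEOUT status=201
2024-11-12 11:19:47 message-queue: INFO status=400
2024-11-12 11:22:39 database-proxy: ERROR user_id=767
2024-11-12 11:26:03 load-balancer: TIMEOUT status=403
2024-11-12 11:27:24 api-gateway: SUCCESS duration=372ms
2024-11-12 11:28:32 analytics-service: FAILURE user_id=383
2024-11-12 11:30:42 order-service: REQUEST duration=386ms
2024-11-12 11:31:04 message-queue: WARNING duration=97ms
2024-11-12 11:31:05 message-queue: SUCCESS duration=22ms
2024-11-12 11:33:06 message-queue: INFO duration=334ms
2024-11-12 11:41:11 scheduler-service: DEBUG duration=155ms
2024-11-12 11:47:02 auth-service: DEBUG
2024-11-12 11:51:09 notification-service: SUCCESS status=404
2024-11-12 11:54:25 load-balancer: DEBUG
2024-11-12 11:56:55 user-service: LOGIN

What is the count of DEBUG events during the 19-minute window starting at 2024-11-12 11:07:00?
2

To count events in the time window:

1. Window boundaries: 2024-11-12 11:07:00 to 2024-11-12 11:26:00
2. Filter for DEBUG events within this window
3. Count matching events: 2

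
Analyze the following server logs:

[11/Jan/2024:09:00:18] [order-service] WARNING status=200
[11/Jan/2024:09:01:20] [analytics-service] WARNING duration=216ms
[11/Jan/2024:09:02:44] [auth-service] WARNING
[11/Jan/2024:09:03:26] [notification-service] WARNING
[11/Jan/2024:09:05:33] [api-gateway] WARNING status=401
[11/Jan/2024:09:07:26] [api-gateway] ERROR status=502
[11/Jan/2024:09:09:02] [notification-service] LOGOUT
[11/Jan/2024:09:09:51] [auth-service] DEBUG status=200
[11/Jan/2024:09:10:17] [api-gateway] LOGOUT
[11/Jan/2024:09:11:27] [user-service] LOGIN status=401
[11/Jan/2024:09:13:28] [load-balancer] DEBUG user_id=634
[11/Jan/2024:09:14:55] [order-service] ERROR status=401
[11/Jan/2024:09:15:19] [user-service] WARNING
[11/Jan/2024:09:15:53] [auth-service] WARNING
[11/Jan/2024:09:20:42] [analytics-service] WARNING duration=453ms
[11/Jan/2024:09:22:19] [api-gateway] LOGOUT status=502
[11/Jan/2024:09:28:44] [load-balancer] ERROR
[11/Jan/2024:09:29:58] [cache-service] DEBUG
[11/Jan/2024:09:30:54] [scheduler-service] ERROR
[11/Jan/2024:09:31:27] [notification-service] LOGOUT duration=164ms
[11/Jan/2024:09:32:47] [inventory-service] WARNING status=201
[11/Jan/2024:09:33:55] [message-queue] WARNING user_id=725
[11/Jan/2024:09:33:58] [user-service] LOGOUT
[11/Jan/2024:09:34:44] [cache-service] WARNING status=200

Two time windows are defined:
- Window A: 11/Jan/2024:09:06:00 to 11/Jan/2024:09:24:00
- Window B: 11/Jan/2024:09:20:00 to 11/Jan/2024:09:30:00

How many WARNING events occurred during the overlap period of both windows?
1

To find overlap events:

1. Window A: 11/Jan/2024:09:06:00 to 11/Jan/2024:09:24:00
2. Window B: 11/Jan/2024:09:20:00 to 11/Jan/2024:09:30:00
3. Overlap period: 11/Jan/2024:09:20:00 to 11/Jan/2024:09:24:00
4. Count WARNING events in overlap: 1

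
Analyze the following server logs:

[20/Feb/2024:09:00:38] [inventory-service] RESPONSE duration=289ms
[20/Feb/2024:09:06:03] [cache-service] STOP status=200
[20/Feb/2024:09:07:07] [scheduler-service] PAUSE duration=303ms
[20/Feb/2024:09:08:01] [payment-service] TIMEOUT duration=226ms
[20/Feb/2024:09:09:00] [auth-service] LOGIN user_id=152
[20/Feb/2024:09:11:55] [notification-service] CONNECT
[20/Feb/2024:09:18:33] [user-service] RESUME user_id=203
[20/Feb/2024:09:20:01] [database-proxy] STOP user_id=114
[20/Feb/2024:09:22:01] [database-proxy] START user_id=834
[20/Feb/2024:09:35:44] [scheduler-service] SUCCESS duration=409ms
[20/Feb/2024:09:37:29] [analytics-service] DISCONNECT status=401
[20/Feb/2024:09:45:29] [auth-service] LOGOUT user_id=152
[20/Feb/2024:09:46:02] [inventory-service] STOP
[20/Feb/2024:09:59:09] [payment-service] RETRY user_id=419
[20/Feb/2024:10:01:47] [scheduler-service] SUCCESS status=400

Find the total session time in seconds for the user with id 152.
2189

To calculate session duration:

1. Find LOGIN event for user_id=152: 20/Feb/2024:09:09:00
2. Find LOGOUT event for user_id=152: 20/Feb/2024:09:45:29
3. Session duration: 20/Feb/2024:09:45:29 - 20/Feb/2024:09:09:00 = 2189 seconds (36 minutes)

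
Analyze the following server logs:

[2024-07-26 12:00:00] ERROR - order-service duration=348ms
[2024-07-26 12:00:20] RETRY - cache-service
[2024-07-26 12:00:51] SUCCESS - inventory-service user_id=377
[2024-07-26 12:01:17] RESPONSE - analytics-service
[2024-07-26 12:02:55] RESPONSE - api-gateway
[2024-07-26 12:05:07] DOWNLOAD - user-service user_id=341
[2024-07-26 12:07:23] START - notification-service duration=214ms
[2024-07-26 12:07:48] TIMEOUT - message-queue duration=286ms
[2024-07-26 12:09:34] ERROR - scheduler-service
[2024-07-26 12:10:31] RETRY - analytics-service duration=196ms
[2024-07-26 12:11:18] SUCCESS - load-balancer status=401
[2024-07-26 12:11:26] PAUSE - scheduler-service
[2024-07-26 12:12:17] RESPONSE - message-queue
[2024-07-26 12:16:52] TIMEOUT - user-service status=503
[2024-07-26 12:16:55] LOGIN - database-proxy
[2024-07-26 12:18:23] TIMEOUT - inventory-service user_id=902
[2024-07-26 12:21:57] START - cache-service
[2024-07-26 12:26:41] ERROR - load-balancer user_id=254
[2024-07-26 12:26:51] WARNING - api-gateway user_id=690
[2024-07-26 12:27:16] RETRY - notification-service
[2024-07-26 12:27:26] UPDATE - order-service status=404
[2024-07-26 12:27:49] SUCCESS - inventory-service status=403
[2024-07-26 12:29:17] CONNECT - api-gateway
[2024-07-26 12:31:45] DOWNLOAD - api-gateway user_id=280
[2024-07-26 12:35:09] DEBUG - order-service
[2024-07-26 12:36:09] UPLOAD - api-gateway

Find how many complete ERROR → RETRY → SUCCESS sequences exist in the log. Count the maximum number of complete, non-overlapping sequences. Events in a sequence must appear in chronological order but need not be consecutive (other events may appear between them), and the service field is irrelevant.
3

To count sequences:

1. Look for pattern: ERROR → RETRY → SUCCESS
2. Greedily scan the log in chronological order, matching each sequence element in turn (ignoring service)
3. Each time the full pattern completes, increment the count and restart matching from the next event
4. Complete non-overlapping sequences found: 3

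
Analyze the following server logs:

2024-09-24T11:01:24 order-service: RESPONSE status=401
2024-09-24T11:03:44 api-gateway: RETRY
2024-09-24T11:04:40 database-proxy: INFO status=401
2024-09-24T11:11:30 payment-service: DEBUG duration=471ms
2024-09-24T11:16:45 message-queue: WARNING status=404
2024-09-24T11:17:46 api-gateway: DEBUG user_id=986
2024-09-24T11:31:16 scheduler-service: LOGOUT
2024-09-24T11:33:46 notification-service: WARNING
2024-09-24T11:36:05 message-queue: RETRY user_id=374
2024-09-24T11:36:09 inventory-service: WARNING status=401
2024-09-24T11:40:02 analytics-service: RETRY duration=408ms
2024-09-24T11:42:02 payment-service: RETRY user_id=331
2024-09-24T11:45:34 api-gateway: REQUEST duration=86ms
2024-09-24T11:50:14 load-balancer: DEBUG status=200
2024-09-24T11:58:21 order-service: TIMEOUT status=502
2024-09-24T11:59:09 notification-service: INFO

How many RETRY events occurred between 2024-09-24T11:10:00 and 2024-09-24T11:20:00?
0

To count events in the time window:

1. Window boundaries: 2024-09-24T11:10:00 to 2024-09-24T11:20:00
2. Filter for RETRY events within this window
3. Count matching events: 0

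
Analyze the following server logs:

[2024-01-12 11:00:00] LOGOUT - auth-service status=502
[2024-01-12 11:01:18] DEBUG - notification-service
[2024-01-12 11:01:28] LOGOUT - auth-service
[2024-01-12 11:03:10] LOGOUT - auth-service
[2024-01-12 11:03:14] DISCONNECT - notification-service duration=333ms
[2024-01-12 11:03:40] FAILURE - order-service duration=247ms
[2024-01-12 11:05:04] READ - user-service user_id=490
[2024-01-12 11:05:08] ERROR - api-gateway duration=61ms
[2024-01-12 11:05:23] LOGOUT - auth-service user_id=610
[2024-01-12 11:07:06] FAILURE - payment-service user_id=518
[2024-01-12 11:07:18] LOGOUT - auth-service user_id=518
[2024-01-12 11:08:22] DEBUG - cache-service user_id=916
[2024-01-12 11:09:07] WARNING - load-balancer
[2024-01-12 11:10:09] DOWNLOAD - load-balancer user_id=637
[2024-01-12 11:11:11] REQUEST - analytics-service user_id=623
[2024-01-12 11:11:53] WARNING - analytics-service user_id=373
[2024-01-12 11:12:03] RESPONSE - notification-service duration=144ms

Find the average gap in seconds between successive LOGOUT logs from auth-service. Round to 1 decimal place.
109.5

To calculate average interval:

1. Find all LOGOUT events for auth-service in order
2. Calculate time gaps between consecutive events
3. Compute mean of gaps: 438 / 4 = 109.5 seconds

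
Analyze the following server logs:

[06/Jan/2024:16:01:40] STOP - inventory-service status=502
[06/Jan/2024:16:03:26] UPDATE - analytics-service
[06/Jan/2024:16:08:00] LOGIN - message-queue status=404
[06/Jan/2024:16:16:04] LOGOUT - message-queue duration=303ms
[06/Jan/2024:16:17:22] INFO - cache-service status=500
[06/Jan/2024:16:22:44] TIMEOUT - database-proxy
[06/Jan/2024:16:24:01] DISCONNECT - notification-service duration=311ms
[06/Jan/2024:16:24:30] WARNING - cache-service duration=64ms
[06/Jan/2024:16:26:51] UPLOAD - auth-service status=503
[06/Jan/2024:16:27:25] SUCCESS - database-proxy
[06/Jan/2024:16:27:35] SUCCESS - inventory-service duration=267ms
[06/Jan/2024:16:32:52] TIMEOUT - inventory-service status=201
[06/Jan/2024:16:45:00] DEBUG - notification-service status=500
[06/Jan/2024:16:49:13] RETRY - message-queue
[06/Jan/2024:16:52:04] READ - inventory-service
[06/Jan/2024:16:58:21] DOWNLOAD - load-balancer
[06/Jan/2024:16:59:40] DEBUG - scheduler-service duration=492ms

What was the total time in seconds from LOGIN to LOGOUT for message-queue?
484

To calculate state duration:

1. Find LOGIN event for message-queue: 06/Jan/2024:16:08:00
2. Find LOGOUT event for message-queue: 06/Jan/2024:16:16:04
3. Calculate duration: 06/Jan/2024:16:16:04 - 06/Jan/2024:16:08:00 = 484 seconds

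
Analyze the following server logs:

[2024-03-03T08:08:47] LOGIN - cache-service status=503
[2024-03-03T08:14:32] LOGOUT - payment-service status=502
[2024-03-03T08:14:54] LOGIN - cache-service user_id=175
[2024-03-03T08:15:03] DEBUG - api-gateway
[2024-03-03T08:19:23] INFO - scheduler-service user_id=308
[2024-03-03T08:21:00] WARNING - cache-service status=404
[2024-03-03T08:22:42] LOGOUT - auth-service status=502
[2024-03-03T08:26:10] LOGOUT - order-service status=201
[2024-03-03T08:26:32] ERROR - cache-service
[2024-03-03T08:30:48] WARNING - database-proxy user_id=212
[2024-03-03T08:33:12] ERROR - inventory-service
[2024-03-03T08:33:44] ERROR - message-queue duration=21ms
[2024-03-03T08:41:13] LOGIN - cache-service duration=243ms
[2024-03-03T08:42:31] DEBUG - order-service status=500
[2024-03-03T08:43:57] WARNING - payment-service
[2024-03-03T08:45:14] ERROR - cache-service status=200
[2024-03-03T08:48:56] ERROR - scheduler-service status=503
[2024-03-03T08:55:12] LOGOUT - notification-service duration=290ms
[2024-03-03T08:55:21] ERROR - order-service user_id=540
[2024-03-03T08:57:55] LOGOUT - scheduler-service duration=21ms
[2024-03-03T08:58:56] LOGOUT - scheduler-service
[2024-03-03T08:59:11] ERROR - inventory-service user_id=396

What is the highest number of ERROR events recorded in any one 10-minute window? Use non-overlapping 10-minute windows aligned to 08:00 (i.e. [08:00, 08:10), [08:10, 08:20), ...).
2

To find the burst window:

1. Divide the log period into non-overlapping 10-minute windows starting at 08:00
2. Count ERROR events in each window
3. Find the window with maximum count
4. Maximum events in a window: 2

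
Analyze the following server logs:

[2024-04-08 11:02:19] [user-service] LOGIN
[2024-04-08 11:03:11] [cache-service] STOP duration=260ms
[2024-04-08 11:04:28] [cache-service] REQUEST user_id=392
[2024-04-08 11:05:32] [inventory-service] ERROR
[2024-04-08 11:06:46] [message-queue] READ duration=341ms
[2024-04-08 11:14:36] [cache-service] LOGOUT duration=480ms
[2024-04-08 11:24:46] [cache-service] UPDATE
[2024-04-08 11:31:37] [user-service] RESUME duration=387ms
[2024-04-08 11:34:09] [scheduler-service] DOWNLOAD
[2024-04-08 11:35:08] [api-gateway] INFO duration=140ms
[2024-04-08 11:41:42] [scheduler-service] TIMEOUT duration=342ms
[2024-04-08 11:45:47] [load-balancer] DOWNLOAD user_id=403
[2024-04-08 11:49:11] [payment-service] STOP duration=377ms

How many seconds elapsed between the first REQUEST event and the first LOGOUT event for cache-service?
608

To find the time between events:

1. Locate the first REQUEST event for cache-service: 2024-04-08 11:04:28
2. Locate the first LOGOUT event for cache-service: 2024-04-08 11:14:36
3. Calculate the difference: 2024-04-08 11:14:36 - 2024-04-08 11:04:28 = 608 seconds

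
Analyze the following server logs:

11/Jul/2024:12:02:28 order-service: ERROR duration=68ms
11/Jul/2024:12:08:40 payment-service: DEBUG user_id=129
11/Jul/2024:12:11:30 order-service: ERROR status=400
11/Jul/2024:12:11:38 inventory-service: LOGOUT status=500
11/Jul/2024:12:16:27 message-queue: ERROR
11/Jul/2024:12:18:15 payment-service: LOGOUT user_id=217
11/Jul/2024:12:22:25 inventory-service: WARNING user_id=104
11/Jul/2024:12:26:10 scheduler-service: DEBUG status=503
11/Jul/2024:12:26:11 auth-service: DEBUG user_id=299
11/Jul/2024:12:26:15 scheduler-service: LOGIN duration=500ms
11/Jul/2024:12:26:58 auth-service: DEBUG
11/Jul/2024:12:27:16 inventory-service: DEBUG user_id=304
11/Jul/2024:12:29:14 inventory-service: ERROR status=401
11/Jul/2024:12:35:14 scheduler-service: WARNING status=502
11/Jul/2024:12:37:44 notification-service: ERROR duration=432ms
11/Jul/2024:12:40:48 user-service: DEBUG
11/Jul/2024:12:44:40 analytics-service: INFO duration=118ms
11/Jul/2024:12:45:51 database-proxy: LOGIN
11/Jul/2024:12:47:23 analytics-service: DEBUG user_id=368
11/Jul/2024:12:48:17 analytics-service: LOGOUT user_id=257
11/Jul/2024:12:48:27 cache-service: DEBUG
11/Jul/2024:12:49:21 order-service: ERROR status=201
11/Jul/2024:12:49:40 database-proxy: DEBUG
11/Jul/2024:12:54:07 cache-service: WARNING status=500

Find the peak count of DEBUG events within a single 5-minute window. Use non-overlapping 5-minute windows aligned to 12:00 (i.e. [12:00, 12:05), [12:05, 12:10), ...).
4

To find the burst window:

1. Divide the log period into non-overlapping 5-minute windows starting at 12:00
2. Count DEBUG events in each window
3. Find the window with maximum count
4. Maximum events in a window: 4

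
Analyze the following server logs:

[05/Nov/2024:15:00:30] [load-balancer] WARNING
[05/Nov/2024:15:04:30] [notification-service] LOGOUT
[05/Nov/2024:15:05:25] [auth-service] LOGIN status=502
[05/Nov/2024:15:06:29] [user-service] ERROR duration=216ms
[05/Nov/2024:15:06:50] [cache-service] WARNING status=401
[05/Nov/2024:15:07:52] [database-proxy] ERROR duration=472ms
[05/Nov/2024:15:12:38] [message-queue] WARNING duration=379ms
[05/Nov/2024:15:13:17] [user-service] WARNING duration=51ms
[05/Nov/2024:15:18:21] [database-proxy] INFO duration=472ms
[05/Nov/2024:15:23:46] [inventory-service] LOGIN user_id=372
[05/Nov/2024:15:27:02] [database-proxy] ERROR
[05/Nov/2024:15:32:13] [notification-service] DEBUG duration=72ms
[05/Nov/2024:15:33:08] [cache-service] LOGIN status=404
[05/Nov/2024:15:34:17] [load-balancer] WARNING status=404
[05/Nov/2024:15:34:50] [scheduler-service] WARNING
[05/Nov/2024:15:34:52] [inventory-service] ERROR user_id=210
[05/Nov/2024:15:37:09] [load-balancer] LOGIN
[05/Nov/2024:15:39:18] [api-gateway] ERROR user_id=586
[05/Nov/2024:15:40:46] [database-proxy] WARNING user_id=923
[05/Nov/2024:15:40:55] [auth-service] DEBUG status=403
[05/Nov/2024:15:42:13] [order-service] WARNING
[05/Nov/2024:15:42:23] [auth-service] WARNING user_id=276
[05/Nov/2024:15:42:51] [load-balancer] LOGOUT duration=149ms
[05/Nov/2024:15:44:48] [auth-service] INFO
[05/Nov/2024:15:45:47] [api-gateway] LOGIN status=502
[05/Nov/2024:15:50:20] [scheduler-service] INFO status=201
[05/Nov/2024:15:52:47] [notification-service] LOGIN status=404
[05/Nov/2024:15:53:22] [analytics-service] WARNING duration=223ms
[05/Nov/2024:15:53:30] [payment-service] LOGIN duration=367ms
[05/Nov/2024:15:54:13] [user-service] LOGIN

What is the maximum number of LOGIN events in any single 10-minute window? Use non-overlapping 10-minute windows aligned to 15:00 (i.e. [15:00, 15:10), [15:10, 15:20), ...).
3

To find the burst window:

1. Divide the log period into non-overlapping 10-minute windows starting at 15:00
2. Count LOGIN events in each window
3. Find the window with maximum count
4. Maximum events in a window: 3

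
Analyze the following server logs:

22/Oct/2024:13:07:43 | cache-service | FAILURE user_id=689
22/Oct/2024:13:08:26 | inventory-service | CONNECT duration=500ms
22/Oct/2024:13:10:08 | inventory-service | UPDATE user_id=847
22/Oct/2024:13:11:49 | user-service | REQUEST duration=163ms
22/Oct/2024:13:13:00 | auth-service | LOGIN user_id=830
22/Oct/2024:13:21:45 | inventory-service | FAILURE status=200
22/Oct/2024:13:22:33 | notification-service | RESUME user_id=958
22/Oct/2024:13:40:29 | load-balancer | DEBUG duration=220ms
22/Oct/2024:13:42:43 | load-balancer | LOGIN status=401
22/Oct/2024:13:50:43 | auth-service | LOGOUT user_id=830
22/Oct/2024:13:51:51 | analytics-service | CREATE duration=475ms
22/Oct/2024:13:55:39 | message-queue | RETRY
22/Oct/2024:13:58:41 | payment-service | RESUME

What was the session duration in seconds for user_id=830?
2263

To calculate session duration:

1. Find LOGIN event for user_id=830: 22/Oct/2024:13:13:00
2. Find LOGOUT event for user_id=830: 22/Oct/2024:13:50:43
3. Session duration: 22/Oct/2024:13:50:43 - 22/Oct/2024:13:13:00 = 2263 seconds (37 minutes)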